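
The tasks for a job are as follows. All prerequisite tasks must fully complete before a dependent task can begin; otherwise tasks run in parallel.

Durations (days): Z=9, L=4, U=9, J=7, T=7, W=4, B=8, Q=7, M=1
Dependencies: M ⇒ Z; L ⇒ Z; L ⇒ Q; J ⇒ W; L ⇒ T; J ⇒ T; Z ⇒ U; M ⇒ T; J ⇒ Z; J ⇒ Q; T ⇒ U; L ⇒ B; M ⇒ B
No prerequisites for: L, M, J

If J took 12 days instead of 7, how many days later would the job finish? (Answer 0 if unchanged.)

Critical path before the change: J→Z→U = 7+9+9 = 25 giving 25 days.
Since J is critical, the +5 change carries straight to that chain (now 30 days).
That remains the longest chain; total 30 days.
Change in finish: 30 − 25 = +5 days.

5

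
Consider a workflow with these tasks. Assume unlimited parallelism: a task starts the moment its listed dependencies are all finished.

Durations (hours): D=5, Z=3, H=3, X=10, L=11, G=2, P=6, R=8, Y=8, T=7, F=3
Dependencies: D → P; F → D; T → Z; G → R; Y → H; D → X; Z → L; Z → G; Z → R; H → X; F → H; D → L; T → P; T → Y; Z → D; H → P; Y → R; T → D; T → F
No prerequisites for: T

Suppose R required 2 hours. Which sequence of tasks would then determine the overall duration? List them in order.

The binding path is T→Y→H→X = 7+8+3+10 = 28; finish at 28 hours.
R is off the critical path — its longest chain is 23 hours, giving 5 of slack.
No other chain overtakes it, so the finish is 28 hours.

T, Y, H, X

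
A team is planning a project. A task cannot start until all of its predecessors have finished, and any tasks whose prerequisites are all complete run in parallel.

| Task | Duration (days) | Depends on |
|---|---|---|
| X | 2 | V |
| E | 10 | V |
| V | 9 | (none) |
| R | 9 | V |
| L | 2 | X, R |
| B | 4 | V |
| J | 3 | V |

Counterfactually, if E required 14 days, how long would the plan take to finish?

Actual critical path: V→R→L = 9+9+2 = 20 ⇒ 20 days.
The longest path through E is only 19 days, so E has float 1.
New critical path: V→E = 9+14 = 23 ⇒ 23 days.

23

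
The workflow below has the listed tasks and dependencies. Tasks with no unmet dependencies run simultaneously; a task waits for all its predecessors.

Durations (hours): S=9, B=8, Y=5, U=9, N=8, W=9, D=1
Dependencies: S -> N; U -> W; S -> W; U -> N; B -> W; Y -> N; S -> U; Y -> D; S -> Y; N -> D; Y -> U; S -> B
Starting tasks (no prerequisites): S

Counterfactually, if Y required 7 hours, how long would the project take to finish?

34

Critical path before the change: S→Y→U→N→D = 9+5+9+8+1 = 32 giving 32 hours.
Since Y is critical, the +2 change carries straight to that chain (now 34 hours).
No other chain overtakes it, so the finish is 34 hours.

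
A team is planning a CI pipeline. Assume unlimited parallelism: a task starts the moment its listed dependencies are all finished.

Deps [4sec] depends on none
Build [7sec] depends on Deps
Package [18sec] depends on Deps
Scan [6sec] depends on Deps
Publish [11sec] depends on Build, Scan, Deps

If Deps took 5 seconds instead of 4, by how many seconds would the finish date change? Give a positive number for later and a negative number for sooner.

The binding path is Deps→Build→Publish = 4+7+11 = 22; finish at 22 seconds.
Deps is on the critical path; changing it to 5 makes that path 23 seconds.
No other chain overtakes it, so the finish is 23 seconds.
Change in finish: 23 − 22 = +1 seconds.

1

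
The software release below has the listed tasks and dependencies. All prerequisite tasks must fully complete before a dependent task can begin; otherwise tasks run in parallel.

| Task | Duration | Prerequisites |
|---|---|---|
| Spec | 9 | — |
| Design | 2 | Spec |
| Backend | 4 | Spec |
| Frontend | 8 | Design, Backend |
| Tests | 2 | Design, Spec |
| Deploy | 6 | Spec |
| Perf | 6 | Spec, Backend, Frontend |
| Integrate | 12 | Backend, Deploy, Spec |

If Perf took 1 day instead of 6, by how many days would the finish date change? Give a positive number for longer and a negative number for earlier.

0

Actual critical path: Spec→Backend→Frontend→Perf = 9+4+8+6 = 27 ⇒ 27 days.
Since Perf is critical, the -5 change carries straight to that chain (now 22 days).
The binding chain switches to Spec→Deploy→Integrate = 9+6+12 = 27; finish 27 days.
Change in finish: 27 − 27 = +0 days.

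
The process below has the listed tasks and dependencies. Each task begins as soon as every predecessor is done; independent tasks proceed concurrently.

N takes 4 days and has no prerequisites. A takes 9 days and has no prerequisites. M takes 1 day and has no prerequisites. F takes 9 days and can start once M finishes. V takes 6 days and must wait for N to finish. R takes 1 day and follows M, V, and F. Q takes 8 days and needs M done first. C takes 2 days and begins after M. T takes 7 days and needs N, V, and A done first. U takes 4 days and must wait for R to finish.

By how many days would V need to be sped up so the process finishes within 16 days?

1

Current finish: 17 days; target: 16.
V is on every critical path, so each day cut from V cuts the finish by one (this holds down to a finish of 16).
Need 17 − 16 = 1 day off V → V becomes 5 days, finish becomes 16.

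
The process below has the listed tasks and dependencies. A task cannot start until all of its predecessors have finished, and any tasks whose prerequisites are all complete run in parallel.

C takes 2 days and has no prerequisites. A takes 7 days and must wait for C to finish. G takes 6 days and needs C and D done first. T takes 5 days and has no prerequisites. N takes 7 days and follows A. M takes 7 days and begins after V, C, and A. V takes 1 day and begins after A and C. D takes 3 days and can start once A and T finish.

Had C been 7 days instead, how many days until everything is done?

23

Actual critical path: C→A→D→G = 2+7+3+6 = 18 ⇒ 18 days.
C is on the critical path; changing it to 7 makes that path 23 days.
No other chain overtakes it, so the finish is 23 days.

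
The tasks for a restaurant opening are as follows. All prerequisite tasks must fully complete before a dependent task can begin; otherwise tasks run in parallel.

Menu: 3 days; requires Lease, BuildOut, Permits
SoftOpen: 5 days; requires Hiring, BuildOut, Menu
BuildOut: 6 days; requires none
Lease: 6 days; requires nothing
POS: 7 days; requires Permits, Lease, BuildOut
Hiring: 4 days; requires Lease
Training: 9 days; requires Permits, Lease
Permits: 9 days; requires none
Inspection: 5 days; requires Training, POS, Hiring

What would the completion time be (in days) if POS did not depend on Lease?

23

Original critical path: Permits→Training→Inspection = 9+9+5 = 23 ⇒ 23 days.
Dropping Lease→POS doesn't change POS's earliest start (9); another predecessor still binds.
After: Permits→Training→Inspection = 9+9+5 = 23 → 23 days.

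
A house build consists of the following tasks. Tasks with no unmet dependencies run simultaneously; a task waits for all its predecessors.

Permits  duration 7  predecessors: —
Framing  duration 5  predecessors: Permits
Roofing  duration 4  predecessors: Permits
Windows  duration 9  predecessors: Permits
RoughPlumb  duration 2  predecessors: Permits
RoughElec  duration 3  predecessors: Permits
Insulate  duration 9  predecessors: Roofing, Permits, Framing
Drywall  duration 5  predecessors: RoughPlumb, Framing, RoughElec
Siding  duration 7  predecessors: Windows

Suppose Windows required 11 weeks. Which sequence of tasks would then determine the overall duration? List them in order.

Permits, Windows, Siding

Critical path before the change: Permits→Windows→Siding = 7+9+7 = 23 giving 23 weeks.
Windows lies on that path, so at 11 weeks the path becomes 25 weeks.
That remains the longest chain; total 25 weeks.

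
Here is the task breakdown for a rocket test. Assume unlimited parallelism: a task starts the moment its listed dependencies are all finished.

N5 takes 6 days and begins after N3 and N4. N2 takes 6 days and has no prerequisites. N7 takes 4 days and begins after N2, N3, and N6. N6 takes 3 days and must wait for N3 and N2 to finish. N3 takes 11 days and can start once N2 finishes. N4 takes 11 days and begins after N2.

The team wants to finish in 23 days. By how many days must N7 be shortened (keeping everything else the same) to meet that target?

Current finish: 24 days; target: 23.
N7 is on every critical path, so each day cut from N7 cuts the finish by one (this holds down to a finish of 23).
Need 24 − 23 = 1 day off N7 → N7 becomes 3 days, finish becomes 23.

1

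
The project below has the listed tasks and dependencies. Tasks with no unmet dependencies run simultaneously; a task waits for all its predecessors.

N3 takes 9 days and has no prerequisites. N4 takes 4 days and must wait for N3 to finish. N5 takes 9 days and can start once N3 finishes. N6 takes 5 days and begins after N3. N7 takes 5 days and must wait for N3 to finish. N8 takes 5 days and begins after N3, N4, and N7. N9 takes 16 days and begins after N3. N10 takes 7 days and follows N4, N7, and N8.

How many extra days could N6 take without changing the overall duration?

N3→N7→N8→N10 = 9+5+5+7 = 26 sets the makespan at 26 days.
Longest path through N6: 14 days (earliest finish 14, latest finish 26).
So N6 can slip 26 − 14 = 12 days.

12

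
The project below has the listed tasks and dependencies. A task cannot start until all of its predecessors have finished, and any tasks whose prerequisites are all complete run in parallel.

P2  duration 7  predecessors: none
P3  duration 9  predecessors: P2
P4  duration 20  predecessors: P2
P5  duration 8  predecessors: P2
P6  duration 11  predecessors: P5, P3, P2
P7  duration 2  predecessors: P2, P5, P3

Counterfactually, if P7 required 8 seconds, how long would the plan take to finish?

27

Critical path before the change: P2→P3→P6 = 7+9+11 = 27 giving 27 seconds.
P7 is off the critical path — its longest chain is 18 seconds, giving 9 of slack.
That remains the longest chain; total 27 seconds.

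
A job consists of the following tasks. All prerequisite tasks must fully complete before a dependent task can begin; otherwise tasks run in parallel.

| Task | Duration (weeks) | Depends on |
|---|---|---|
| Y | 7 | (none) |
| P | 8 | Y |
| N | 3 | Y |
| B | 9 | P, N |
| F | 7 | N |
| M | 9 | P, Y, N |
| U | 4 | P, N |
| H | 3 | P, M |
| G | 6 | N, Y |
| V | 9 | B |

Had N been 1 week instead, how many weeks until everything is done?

Critical path before the change: Y→P→B→V = 7+8+9+9 = 33 giving 33 weeks.
The longest path through N is only 28 weeks, so N has float 5.
No other chain overtakes it, so the finish is 33 weeks.

33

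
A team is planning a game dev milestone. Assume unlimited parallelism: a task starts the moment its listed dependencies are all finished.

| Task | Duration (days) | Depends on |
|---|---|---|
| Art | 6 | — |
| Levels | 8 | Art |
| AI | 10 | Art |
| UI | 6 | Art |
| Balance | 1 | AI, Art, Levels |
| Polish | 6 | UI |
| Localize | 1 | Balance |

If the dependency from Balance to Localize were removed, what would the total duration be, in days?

With the dependency in place, Art→AI→Balance→Localize = 6+10+1+1 = 18 sets the finish at 18 days.
Without Balance→Localize, Localize's earliest start moves from 17 to 0.
After: Art→UI→Polish = 6+6+6 = 18 → 18 days.

18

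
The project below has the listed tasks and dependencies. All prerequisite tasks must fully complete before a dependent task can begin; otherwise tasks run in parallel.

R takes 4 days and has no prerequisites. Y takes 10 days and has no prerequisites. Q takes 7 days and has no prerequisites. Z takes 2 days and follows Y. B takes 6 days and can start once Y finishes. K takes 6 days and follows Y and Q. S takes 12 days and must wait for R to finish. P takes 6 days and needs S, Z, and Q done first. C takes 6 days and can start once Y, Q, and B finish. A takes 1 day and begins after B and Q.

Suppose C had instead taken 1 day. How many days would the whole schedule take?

Actual critical path: Y→B→C = 10+6+6 = 22 ⇒ 22 days.
C is on the critical path; changing it to 1 makes that path 17 days.
Now R→S→P = 4+12+6 = 22 is longest, so the finish becomes 22 days.

22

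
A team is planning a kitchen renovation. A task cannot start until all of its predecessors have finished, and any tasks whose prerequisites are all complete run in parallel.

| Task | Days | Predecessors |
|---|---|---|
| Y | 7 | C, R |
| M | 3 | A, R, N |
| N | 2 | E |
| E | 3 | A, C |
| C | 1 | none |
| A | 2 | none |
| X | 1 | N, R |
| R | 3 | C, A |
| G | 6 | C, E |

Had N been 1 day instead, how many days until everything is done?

12

Critical path before the change: A→R→Y = 2+3+7 = 12 giving 12 days.
The longest path through N is only 10 days, so N has float 2.
The critical path is still A→R→Y; finish is now 12 days.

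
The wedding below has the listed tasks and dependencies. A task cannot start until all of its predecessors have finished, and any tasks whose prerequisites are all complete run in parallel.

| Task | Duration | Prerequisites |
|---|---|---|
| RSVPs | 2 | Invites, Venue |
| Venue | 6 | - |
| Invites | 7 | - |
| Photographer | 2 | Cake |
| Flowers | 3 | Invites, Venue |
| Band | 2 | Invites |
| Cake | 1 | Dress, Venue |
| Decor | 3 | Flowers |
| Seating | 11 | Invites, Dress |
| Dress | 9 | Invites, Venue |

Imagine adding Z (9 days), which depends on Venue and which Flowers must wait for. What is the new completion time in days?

27

Originally the job takes 27 days.
With Z inserted, Flowers now waits for max(Invites, Venue, Z).
New critical path: Invites→Dress→Seating = 7+9+11 = 27 ⇒ 27 days.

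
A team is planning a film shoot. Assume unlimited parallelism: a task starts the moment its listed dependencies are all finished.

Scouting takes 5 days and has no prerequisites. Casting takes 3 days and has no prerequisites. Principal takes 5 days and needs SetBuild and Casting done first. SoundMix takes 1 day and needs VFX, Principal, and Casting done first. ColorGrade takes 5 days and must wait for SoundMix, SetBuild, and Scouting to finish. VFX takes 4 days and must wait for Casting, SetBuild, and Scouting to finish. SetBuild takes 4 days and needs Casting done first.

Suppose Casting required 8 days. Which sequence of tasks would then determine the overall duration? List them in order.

Casting, SetBuild, Principal, SoundMix, ColorGrade

Baseline: Casting→SetBuild→Principal→SoundMix→ColorGrade = 3+4+5+1+5 = 18 → 18 days.
Casting is on the critical path; changing it to 8 makes that path 23 days.
That remains the longest chain; total 23 days.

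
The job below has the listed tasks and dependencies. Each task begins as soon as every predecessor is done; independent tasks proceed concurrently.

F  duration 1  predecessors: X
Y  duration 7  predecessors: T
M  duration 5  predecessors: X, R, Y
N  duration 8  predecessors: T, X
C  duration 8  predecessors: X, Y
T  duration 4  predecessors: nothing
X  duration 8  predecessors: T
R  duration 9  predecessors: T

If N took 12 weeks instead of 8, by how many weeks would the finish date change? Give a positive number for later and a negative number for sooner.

Actual critical path: T→X→N = 4+8+8 = 20 ⇒ 20 weeks.
N lies on that path, so at 12 weeks the path becomes 24 weeks.
No other chain overtakes it, so the finish is 24 weeks.
Change in finish: 24 − 20 = +4 weeks.

4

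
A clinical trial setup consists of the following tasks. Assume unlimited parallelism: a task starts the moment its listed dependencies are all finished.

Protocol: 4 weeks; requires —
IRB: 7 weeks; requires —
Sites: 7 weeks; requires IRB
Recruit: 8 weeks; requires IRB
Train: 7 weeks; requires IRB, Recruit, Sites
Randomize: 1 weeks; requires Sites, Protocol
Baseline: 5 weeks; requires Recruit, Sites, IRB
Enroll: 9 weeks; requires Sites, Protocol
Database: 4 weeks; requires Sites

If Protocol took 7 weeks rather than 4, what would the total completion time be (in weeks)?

23

As given, the longest chain is IRB→Sites→Enroll = 7+7+9 = 23, so the finish is 23 weeks.
The longest path through Protocol is only 13 weeks, so Protocol has float 10.
That remains the longest chain; total 23 weeks.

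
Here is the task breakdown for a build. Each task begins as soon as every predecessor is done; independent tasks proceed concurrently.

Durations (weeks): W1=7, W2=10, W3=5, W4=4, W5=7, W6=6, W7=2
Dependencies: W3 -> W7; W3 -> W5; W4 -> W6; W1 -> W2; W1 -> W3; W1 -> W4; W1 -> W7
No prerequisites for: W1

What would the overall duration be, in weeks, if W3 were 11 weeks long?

25

Actual critical path: W1→W3→W5 = 7+5+7 = 19 ⇒ 19 weeks.
W3 is on the critical path; changing it to 11 makes that path 25 weeks.
No other chain overtakes it, so the finish is 25 weeks.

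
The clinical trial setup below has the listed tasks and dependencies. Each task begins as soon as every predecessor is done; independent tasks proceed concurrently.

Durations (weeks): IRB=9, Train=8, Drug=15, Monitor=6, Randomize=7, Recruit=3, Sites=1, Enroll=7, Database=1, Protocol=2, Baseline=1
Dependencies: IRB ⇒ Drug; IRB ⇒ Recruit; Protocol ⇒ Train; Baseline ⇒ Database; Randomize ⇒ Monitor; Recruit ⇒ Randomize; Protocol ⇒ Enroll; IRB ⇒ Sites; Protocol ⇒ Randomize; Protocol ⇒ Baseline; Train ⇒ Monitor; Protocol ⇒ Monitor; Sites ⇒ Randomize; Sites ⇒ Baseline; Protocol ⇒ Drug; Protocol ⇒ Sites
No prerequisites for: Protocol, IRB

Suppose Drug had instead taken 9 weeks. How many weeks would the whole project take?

25

Actual critical path: IRB→Recruit→Randomize→Monitor = 9+3+7+6 = 25 ⇒ 25 weeks.
Drug is off the critical path — its longest chain is 24 weeks, giving 1 of slack.
No other chain overtakes it, so the finish is 25 weeks.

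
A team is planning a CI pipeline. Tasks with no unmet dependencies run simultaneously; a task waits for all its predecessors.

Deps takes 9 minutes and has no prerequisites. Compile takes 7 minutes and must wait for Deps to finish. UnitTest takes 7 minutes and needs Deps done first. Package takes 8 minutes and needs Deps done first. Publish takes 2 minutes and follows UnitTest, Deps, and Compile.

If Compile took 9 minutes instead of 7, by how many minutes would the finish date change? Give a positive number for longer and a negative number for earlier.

Baseline: Deps→Compile→Publish = 9+7+2 = 18 → 18 minutes.
Compile lies on that path, so at 9 minutes the path becomes 20 minutes.
No other chain overtakes it, so the finish is 20 minutes.
Change in finish: 20 − 18 = +2 minutes.

2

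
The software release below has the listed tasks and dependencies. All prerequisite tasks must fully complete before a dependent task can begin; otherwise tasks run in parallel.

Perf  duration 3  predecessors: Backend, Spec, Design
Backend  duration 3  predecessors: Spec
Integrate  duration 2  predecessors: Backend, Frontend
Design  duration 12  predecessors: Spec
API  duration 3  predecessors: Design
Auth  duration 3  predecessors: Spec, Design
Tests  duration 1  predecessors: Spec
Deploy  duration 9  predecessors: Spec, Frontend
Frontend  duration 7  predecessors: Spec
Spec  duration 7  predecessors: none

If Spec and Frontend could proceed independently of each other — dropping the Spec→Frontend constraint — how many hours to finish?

Original critical path: Spec→Frontend→Deploy = 7+7+9 = 23 ⇒ 23 hours.
Without Spec→Frontend, Frontend's earliest start moves from 7 to 0.
New critical path: Spec→Design→API = 7+12+3 = 22 ⇒ 22 hours.

22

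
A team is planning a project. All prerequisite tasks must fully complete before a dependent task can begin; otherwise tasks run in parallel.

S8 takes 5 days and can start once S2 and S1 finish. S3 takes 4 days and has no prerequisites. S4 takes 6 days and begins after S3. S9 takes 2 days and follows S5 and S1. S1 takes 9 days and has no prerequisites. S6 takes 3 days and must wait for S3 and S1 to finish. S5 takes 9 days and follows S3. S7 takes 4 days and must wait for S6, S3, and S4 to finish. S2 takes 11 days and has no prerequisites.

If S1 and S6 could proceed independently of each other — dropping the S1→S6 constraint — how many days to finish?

Original critical path: S1→S6→S7 = 9+3+4 = 16 ⇒ 16 days.
Without S1→S6, S6's earliest start moves from 9 to 4.
After: S2→S8 = 11+5 = 16 → 16 days.

16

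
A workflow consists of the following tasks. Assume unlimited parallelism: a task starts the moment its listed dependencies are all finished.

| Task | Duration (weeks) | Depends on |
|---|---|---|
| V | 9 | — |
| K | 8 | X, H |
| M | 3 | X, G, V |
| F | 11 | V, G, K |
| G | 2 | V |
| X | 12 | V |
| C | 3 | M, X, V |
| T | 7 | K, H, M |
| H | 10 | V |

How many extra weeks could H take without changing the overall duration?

The longest chain is V→X→K→F = 9+12+8+11 = 40; overall finish 40 weeks.
Longest path through H: 38 weeks (earliest finish 19, latest finish 21).
Float = 40 − 38 = 2.

2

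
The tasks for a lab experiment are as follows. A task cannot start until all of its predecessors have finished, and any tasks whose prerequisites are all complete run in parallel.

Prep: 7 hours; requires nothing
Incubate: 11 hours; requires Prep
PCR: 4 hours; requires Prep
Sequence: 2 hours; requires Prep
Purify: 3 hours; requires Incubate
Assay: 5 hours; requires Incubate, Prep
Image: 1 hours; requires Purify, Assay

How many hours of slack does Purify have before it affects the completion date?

2

Critical path: Prep→Incubate→Assay→Image = 7+11+5+1 = 24, so the finish is 24 hours.
Longest path through Purify: 22 hours (earliest finish 21, latest finish 23).
So Purify can slip 23 − 21 = 2 hours.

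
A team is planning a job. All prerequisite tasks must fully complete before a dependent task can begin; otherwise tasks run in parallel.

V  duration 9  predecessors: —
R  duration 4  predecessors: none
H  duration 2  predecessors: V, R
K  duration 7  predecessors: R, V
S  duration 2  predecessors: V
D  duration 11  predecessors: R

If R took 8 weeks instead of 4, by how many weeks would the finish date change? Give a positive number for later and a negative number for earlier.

Baseline: V→K = 9+7 = 16 → 16 weeks.
R has 1 week of float (longest path through it is 15).
Now R→D = 8+11 = 19 is longest, so the finish becomes 19 weeks.
Change in finish: 19 − 16 = +3 weeks.

3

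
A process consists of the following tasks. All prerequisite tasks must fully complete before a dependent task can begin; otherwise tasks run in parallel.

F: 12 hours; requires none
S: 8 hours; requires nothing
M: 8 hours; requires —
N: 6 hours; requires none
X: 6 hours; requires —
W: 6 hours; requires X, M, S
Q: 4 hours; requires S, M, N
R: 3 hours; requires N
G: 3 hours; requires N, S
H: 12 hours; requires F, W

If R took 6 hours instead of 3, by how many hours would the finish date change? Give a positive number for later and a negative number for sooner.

Actual critical path: S→W→H = 8+6+12 = 26 ⇒ 26 hours.
R is off the critical path — its longest chain is 9 hours, giving 17 of slack.
No other chain overtakes it, so the finish is 26 hours.
Change in finish: 26 − 26 = +0 hours.

0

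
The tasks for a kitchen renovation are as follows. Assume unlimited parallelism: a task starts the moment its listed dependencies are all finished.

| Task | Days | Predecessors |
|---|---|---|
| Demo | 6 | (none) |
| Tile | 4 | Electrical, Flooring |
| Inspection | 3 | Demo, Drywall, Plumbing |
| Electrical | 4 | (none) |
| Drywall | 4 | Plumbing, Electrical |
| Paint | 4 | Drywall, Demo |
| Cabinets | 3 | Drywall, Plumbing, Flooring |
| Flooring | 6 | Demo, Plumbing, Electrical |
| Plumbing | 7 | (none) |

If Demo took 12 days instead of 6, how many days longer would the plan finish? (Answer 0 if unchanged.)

Actual critical path: Plumbing→Flooring→Tile = 7+6+4 = 17 ⇒ 17 days.
Demo is off the critical path — its longest chain is 16 days, giving 1 of slack.
The binding chain switches to Demo→Flooring→Tile = 12+6+4 = 22; finish 22 days.
Change in finish: 22 − 17 = +5 days.

5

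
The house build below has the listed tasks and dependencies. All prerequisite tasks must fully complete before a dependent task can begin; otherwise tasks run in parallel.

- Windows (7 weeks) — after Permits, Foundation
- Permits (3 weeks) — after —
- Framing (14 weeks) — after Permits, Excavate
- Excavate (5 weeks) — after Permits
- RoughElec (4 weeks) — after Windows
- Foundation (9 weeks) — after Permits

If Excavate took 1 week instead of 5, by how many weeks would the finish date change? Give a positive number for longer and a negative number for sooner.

Critical path before the change: Permits→Foundation→Windows→RoughElec = 3+9+7+4 = 23 giving 23 weeks.
The longest path through Excavate is only 22 weeks, so Excavate has float 1.
No other chain overtakes it, so the finish is 23 weeks.
Change in finish: 23 − 23 = +0 weeks.

0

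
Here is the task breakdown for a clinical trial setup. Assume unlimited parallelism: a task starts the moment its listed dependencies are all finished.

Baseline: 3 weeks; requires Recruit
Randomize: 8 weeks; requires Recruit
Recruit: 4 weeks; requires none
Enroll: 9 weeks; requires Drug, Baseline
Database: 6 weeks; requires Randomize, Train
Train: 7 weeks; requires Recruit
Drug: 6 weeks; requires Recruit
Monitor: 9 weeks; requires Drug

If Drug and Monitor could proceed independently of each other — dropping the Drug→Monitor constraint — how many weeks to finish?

19

Original critical path: Recruit→Drug→Enroll = 4+6+9 = 19 ⇒ 19 weeks.
Without Drug→Monitor, Monitor's earliest start moves from 10 to 0.
New critical path: Recruit→Drug→Enroll = 4+6+9 = 19 ⇒ 19 weeks.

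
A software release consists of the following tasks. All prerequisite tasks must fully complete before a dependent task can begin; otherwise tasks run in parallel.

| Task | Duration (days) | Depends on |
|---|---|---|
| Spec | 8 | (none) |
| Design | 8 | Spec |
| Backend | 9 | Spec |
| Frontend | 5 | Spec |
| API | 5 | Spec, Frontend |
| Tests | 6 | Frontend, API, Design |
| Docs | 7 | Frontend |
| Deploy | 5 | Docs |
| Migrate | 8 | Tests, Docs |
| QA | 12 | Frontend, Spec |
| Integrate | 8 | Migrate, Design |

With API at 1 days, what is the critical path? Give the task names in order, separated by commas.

Spec, Design, Tests, Migrate, Integrate

Actual critical path: Spec→Frontend→API→Tests→Migrate→Integrate = 8+5+5+6+8+8 = 40 ⇒ 40 days.
API is on the critical path; changing it to 1 makes that path 36 days.
The binding chain switches to Spec→Design→Tests→Migrate→Integrate = 8+8+6+8+8 = 38; finish 38 days.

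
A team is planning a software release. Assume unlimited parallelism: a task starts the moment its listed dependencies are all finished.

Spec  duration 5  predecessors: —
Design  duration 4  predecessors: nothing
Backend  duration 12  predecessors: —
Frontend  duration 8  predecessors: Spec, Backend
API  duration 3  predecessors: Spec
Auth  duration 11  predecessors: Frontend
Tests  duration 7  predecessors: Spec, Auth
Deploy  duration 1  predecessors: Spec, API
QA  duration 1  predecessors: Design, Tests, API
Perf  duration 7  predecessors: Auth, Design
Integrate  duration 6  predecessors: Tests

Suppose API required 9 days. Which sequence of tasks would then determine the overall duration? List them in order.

Baseline: Backend→Frontend→Auth→Tests→Integrate = 12+8+11+7+6 = 44 → 44 days.
API has 35 days of float (longest path through it is 9).
No other chain overtakes it, so the finish is 44 days.

Backend, Frontend, Auth, Tests, Integrate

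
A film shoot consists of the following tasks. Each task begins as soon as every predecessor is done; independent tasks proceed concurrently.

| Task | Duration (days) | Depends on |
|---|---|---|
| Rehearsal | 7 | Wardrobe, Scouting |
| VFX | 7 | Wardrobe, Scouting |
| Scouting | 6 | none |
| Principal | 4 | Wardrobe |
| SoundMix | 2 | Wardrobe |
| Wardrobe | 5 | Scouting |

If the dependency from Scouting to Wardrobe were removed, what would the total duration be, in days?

13

Before: longest chain Scouting→Wardrobe→Rehearsal = 6+5+7 = 18, finish 18.
Without Scouting→Wardrobe, Wardrobe's earliest start moves from 6 to 0.
The longest chain is now Scouting→Rehearsal = 6+7 = 13, so the plan takes 13 days.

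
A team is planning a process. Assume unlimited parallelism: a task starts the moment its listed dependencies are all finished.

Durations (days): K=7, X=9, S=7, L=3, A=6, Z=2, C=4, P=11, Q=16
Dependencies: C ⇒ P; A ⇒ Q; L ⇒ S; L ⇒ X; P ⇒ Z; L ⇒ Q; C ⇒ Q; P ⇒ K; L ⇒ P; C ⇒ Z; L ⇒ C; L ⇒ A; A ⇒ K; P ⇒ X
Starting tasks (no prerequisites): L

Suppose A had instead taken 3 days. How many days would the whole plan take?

27

As given, the longest chain is L→C→P→X = 3+4+11+9 = 27, so the finish is 27 days.
A is off the critical path — its longest chain is 25 days, giving 2 of slack.
The critical path is still L→C→P→X; finish is now 27 days.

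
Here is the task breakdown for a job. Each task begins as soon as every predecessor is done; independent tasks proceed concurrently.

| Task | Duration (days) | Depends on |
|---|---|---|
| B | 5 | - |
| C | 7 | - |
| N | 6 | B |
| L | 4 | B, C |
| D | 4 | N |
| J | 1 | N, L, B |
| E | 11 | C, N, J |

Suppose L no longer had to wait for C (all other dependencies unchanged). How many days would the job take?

Before: longest chain B→N→J→E = 5+6+1+11 = 23, finish 23.
Without C→L, L's earliest start moves from 7 to 5.
New critical path: B→N→J→E = 5+6+1+11 = 23 ⇒ 23 days.

23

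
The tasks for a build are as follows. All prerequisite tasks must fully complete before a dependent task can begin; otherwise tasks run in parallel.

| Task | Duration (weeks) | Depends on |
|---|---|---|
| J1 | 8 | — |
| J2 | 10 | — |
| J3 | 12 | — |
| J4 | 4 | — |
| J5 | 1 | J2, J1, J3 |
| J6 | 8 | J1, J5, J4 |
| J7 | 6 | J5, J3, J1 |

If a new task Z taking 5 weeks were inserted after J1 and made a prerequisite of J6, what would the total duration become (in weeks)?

Originally the schedule takes 21 weeks.
With Z inserted, J6 now waits for max(J1, J5, J4, Z).
New critical path: J1→Z→J6 = 8+5+8 = 21 ⇒ 21 weeks.

21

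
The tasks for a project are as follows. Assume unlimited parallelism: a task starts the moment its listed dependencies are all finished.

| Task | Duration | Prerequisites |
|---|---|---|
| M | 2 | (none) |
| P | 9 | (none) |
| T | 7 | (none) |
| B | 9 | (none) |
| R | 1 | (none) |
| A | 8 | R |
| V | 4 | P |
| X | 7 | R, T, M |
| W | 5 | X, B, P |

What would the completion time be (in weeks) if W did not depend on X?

14

With the dependency in place, T→X→W = 7+7+5 = 19 sets the finish at 19 weeks.
Without X→W, W's earliest start moves from 14 to 9.
After: P→W = 9+5 = 14 → 14 weeks.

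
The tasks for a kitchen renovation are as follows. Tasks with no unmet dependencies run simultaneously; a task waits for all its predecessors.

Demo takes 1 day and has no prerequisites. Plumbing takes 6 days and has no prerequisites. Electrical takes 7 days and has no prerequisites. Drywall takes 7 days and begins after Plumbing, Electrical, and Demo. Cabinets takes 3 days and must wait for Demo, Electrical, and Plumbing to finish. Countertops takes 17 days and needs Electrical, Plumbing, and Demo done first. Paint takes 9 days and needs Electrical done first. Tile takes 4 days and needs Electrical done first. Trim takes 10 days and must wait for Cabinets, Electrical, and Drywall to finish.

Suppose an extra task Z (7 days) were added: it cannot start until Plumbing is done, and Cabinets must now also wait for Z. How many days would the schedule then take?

Originally the schedule takes 24 days.
With Z inserted, Cabinets now waits for max(Demo, Electrical, Plumbing, Z).
New critical path: Plumbing→Z→Cabinets→Trim = 6+7+3+10 = 26 ⇒ 26 days.

26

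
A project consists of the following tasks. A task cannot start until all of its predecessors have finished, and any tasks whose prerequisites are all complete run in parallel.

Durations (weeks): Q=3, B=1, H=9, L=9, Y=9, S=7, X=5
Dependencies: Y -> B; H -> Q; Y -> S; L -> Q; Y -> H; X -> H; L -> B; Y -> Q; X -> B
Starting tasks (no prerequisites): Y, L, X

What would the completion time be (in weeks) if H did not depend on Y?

With the dependency in place, Y→H→Q = 9+9+3 = 21 sets the finish at 21 weeks.
Without Y→H, H's earliest start moves from 9 to 5.
The longest chain is now X→H→Q = 5+9+3 = 17, so the job takes 17 weeks.

17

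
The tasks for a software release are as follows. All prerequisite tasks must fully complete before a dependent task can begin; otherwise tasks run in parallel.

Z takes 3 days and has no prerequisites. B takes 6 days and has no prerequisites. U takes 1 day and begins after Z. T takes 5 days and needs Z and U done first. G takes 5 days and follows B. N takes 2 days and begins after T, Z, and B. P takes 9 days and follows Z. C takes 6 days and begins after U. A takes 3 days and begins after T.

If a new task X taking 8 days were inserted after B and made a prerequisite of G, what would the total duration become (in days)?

Originally the job takes 12 days.
With X inserted, G now waits for max(B, X).
New critical path: B→X→G = 6+8+5 = 19 ⇒ 19 days.

19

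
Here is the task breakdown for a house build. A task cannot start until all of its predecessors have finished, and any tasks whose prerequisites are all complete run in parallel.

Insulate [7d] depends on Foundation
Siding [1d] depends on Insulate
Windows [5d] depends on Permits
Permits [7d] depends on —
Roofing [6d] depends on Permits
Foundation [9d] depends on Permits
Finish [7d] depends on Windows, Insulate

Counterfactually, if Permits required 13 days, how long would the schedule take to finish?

36

Baseline: Permits→Foundation→Insulate→Finish = 7+9+7+7 = 30 → 30 days.
Since Permits is critical, the +6 change carries straight to that chain (now 36 days).
That remains the longest chain; total 36 days.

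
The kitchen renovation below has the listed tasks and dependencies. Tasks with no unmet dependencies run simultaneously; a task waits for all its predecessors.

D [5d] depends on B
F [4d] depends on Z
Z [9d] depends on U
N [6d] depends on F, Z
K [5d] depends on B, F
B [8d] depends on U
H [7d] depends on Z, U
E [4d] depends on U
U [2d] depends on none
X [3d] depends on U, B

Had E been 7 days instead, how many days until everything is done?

21

Baseline: U→Z→F→N = 2+9+4+6 = 21 → 21 days.
The longest path through E is only 6 days, so E has float 15.
The critical path is still U→Z→F→N; finish is now 21 days.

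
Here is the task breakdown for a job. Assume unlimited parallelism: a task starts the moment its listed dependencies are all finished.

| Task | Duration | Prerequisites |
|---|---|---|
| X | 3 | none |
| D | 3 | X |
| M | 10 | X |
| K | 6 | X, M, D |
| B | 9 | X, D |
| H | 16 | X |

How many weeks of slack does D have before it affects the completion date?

4

Critical path: X→M→K = 3+10+6 = 19, so the finish is 19 weeks.
The longest chain containing D totals 15 weeks.
So D can slip 10 − 6 = 4 weeks.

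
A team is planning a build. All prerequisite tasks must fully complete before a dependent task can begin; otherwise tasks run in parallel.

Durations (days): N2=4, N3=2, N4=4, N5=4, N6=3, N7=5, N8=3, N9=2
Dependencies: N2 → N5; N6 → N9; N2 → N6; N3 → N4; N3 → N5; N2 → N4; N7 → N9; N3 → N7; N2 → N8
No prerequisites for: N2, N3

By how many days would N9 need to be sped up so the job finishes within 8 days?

Current finish: 9 days; target: 8.
N9 is on every critical path, so each day cut from N9 cuts the finish by one (this holds down to a finish of 8).
Need 9 − 8 = 1 day off N9 → N9 becomes 1 day, finish becomes 8.

1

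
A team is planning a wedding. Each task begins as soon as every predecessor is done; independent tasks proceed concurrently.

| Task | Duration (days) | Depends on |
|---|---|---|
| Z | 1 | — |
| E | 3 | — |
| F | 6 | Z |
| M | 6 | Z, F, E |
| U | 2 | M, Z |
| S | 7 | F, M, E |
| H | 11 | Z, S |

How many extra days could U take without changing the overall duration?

The longest chain is Z→F→M→S→H = 1+6+6+7+11 = 31; overall finish 31 days.
U finishes as early as 15 and must finish by 31.
Slack of U = 29 − 13 = 16 days.

16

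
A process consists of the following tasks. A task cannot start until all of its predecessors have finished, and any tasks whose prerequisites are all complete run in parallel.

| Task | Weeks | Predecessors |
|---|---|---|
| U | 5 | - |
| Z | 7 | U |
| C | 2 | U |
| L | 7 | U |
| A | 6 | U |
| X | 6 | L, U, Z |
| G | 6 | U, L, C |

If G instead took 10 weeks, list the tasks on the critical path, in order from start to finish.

U, L, G

As given, the longest chain is U→L→G = 5+7+6 = 18, so the finish is 18 weeks.
G is on the critical path; changing it to 10 makes that path 22 weeks.
That remains the longest chain; total 22 weeks.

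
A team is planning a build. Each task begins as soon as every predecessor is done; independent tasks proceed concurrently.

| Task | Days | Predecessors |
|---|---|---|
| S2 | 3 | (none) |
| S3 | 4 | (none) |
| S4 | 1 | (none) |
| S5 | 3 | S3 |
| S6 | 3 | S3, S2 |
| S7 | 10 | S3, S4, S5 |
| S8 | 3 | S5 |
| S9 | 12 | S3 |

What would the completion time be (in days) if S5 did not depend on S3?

16

With the dependency in place, S3→S5→S7 = 4+3+10 = 17 sets the finish at 17 days.
Without S3→S5, S5's earliest start moves from 4 to 0.
New critical path: S3→S9 = 4+12 = 16 ⇒ 16 days.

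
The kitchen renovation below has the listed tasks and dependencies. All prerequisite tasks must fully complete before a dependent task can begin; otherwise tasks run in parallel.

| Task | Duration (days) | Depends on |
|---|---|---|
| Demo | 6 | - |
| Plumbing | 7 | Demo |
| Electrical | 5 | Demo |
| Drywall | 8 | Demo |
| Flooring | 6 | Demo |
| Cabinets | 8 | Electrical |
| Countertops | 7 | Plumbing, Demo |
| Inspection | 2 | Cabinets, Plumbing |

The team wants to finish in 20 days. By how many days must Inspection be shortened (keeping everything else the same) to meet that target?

1

Current finish: 21 days; target: 20.
Inspection is on every critical path, so each day cut from Inspection cuts the finish by one (this holds down to a finish of 20).
Need 21 − 20 = 1 day off Inspection → Inspection becomes 1 day, finish becomes 20.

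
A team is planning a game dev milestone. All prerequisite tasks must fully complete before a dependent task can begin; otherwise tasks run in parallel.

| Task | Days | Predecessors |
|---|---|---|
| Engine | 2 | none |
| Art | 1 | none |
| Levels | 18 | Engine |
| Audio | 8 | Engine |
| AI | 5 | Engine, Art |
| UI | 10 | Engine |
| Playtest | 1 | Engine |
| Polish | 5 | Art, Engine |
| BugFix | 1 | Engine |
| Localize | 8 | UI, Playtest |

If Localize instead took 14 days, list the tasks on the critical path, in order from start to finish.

Engine, UI, Localize

Critical path before the change: Engine→UI→Localize = 2+10+8 = 20 giving 20 days.
Localize is on the critical path; changing it to 14 makes that path 26 days.
That remains the longest chain; total 26 days.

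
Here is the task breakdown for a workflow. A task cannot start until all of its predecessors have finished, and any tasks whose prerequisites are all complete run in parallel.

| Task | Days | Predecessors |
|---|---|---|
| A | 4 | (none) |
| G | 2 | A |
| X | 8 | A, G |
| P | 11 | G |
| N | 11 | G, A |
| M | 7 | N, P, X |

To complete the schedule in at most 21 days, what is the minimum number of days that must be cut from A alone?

Current finish: 24 days; target: 21.
A is on every critical path, so each day cut from A cuts the finish by one (this holds down to a finish of 21).
Need 24 − 21 = 3 days off A → A becomes 1 day, finish becomes 21.

3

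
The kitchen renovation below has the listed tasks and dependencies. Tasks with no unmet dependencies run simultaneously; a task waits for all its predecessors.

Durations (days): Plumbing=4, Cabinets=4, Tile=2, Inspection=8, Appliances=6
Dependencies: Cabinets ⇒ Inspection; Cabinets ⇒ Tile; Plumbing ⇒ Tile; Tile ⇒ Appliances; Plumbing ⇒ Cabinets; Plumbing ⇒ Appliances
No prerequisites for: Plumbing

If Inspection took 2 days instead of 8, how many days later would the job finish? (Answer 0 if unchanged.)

The binding path is Plumbing→Cabinets→Inspection = 4+4+8 = 16; finish at 16 days.
Since Inspection is critical, the -6 change carries straight to that chain (now 10 days).
Now Plumbing→Cabinets→Tile→Appliances = 4+4+2+6 = 16 is longest, so the finish becomes 16 days.
Change in finish: 16 − 16 = +0 days.

0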